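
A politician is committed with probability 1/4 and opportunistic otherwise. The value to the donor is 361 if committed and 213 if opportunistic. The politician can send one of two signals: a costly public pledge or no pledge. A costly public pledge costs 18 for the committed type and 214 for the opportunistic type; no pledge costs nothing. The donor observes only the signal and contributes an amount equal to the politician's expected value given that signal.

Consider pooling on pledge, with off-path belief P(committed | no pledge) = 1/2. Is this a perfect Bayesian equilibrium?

At the pooled signal (pledge) the donor holds the prior 1/4 and pays 1/4·361 + 3/4·213 = 250. Off-path (no pledge) belief 1/2 gives 1/2·361 + 1/2·213 = 287.
Committed: pledge gives 250 − 18 = 232; no pledge gives 287 − 0 = 287. Deviates. ✗
Opportunistic: pledge gives 250 − 214 = 36; no pledge gives 287 − 0 = 287. Deviates. ✗

No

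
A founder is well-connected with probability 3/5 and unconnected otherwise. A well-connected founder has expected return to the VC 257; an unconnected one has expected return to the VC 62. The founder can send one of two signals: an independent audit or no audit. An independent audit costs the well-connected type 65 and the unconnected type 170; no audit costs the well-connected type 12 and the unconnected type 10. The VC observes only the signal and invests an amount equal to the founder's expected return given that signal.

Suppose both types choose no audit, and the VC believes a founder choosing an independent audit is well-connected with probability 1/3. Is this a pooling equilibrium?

Yes

At the pooled signal (no audit) the VC holds the prior 3/5 and pays 3/5·257 + 2/5·62 = 179. Off-path (audit) belief 1/3 gives 1/3·257 + 2/3·62 = 127.
Well-connected: no audit gives 179 − 12 = 167; audit gives 127 − 65 = 62. Stays. ✓
Unconnected: no audit gives 179 − 10 = 169; audit gives 127 − 170 = -43. Stays. ✓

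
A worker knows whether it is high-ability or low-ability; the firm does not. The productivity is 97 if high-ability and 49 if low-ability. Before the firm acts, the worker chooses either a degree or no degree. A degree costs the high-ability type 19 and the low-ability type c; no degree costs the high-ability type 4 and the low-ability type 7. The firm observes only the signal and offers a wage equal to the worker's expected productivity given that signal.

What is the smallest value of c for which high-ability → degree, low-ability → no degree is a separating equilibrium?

55

Under separation: degree → high-ability (pays 97); no degree → low-ability (pays 49).
High-ability: 97 − 19 = 78 ≥ 49 − 4 = 45. Holds regardless of c. ✓
Low-ability: 49 − 7 ≥ 97 − c, so c ≥ 97 − 42 = 55.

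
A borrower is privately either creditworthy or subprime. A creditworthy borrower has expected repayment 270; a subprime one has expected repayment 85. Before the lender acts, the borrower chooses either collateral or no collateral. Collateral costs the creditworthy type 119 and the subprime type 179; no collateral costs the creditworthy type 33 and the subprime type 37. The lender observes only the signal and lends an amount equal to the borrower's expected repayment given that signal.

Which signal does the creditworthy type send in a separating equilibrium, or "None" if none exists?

Try creditworthy → collateral, subprime → no collateral:
  Under separation the lender infers type exactly: collateral → creditworthy (pays 270), no collateral → subprime (pays 85).
  Creditworthy: collateral gives 270 − 119 = 151; no collateral gives 85 − 33 = 52. No deviation. ✓
  Subprime: no collateral gives 85 − 37 = 48; collateral gives 270 − 179 = 91. Would deviate. ✗
Try creditworthy → no collateral, subprime → collateral:
  Under separation the lender infers type exactly: no collateral → creditworthy (pays 270), collateral → subprime (pays 85).
  Creditworthy: no collateral gives 270 − 33 = 237; collateral gives 85 − 119 = -34. No deviation. ✓
  Subprime: collateral gives 85 − 179 = -94; no collateral gives 270 − 37 = 233. Would deviate. ✗
Neither assignment is incentive-compatible.

None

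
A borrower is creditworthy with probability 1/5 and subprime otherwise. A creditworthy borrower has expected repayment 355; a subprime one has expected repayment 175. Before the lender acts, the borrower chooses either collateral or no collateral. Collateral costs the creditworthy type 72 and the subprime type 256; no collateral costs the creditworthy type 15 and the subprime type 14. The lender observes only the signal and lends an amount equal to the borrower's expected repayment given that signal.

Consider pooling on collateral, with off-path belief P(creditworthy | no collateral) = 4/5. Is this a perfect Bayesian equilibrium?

No

At the pooled signal (collateral) the lender holds the prior 1/5 and pays 1/5·355 + 4/5·175 = 211. Off-path (no collateral) belief 4/5 gives 4/5·355 + 1/5·175 = 319.
Creditworthy: collateral gives 211 − 72 = 139; no collateral gives 319 − 15 = 304. Deviates. ✗
Subprime: collateral gives 211 − 256 = -45; no collateral gives 319 − 14 = 305. Deviates. ✗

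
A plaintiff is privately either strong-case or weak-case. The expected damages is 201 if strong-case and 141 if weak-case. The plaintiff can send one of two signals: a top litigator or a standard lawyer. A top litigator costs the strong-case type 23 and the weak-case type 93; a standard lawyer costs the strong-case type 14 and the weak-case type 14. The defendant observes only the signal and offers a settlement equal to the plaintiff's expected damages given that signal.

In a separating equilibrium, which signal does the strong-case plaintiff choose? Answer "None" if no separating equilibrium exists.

top litigator

Try strong-case → top litigator, weak-case → standard lawyer:
  Under separation the defendant infers type exactly: top litigator → strong-case (pays 201), standard lawyer → weak-case (pays 141).
  Strong-case: top litigator gives 201 − 23 = 178; standard lawyer gives 141 − 14 = 127. No deviation. ✓
  Weak-case: standard lawyer gives 141 − 14 = 127; top litigator gives 201 − 93 = 108. No deviation. ✓
Both hold — the strong-case type sends top litigator.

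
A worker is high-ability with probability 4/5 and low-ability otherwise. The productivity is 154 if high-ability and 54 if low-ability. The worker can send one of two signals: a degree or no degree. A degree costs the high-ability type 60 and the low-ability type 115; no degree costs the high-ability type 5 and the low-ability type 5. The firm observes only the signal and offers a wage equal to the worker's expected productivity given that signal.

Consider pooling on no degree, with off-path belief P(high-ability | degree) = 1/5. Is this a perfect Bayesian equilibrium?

On the equilibrium path (no degree) the firm holds the prior 4/5 and pays 4/5·154 + 1/5·54 = 134. Off-path (degree) belief 1/5 gives 1/5·154 + 4/5·54 = 74.
High-ability: no degree gives 134 − 5 = 129; degree gives 74 − 60 = 14. Stays. ✓
Low-ability: no degree gives 134 − 5 = 129; degree gives 74 − 115 = -41. Stays. ✓
Beliefs are Bayes-consistent on-path and both types best-respond.

Yes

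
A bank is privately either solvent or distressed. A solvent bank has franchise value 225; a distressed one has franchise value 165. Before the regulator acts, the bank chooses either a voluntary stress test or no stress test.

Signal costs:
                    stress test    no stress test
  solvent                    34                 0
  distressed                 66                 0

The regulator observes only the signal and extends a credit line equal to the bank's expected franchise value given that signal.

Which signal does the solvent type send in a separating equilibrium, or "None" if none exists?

Try solvent → stress test, distressed → no stress test:
  If types separate, stress test earns payment 225 and no stress test earns 165.
  Solvent: stress test gives 225 − 34 = 191; no stress test gives 165 − 0 = 165. No deviation. ✓
  Distressed: no stress test gives 165 − 0 = 165; stress test gives 225 − 66 = 159. No deviation. ✓
Both hold — the solvent type sends stress test.

stress test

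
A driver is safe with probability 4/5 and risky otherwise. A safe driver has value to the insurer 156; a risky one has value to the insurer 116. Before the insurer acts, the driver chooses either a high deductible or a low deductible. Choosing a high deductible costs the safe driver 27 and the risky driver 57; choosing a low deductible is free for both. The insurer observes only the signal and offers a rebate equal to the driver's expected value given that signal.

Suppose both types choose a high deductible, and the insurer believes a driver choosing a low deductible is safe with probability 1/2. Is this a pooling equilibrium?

At the pooled signal (high deductible) the insurer holds the prior 4/5 and pays 4/5·156 + 1/5·116 = 148. Off-path (low deductible) belief 1/2 gives 1/2·156 + 1/2·116 = 136.
Safe: high deductible gives 148 − 27 = 121; low deductible gives 136 − 0 = 136. Deviates. ✗
Risky: high deductible gives 148 − 57 = 91; low deductible gives 136 − 0 = 136. Deviates. ✗

No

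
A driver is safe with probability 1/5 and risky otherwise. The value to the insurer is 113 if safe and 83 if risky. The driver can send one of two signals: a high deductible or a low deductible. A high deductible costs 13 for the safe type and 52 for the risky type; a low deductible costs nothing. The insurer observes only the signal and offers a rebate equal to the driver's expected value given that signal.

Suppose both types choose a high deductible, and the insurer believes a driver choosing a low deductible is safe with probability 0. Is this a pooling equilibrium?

At the pooled signal (high deductible) the insurer holds the prior 1/5 and pays 1/5·113 + 4/5·83 = 89. Off-path (low deductible) belief 0 gives 0·113 + 1·83 = 83.
Safe: high deductible gives 89 − 13 = 76; low deductible gives 83 − 0 = 83. Deviates. ✗
Risky: high deductible gives 89 − 52 = 37; low deductible gives 83 − 0 = 83. Deviates. ✗

No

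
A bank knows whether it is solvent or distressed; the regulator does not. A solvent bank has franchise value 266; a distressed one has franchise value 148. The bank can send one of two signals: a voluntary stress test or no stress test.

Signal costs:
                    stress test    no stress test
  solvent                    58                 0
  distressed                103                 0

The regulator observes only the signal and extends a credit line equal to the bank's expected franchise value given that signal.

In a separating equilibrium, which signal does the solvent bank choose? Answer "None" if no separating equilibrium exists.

None

Try solvent → stress test, distressed → no stress test:
  Under separation the regulator infers type exactly: stress test → solvent (pays 266), no stress test → distressed (pays 148).
  Solvent: stress test gives 266 − 58 = 208; no stress test gives 148 − 0 = 148. No deviation. ✓
  Distressed: no stress test gives 148 − 0 = 148; stress test gives 266 − 103 = 163. Would deviate. ✗
Try solvent → no stress test, distressed → stress test:
  Under separation the regulator infers type exactly: no stress test → solvent (pays 266), stress test → distressed (pays 148).
  Solvent: no stress test gives 266 − 0 = 266; stress test gives 148 − 58 = 90. No deviation. ✓
  Distressed: stress test gives 148 − 103 = 45; no stress test gives 266 − 0 = 266. Would deviate. ✗
Neither assignment is incentive-compatible.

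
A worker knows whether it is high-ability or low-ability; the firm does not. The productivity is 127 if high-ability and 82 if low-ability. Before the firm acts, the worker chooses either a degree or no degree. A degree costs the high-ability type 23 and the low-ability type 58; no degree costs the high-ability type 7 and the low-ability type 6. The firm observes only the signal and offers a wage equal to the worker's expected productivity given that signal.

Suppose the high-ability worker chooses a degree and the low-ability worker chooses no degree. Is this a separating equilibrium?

Under separation the firm infers type exactly: degree → high-ability (pays 127), no degree → low-ability (pays 82).
High-ability: degree gives 127 − 23 = 104; no degree gives 82 − 7 = 75. No deviation. ✓
Low-ability: no degree gives 82 − 6 = 76; degree gives 127 − 58 = 69. No deviation. ✓
Neither type gains from mimicking the other.

Yes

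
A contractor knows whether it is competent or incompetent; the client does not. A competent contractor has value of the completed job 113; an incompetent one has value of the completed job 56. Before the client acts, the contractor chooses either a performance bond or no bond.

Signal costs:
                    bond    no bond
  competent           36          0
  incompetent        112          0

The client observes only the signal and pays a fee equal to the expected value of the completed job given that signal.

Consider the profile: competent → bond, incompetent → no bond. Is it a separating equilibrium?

If types separate, bond earns payment 113 and no bond earns 56.
Competent: bond gives 113 − 36 = 77; no bond gives 56 − 0 = 56. No deviation. ✓
Incompetent: no bond gives 56 − 0 = 56; bond gives 113 − 112 = 1. No deviation. ✓
Both incentive constraints hold.

Yes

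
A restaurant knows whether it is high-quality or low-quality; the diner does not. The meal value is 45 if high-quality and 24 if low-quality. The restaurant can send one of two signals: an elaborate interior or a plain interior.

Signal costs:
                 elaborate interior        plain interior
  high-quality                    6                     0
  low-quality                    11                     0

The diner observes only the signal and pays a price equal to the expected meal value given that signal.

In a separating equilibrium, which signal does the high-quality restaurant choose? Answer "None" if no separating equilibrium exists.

Try high-quality → elaborate interior, low-quality → plain interior:
  If types separate, elaborate interior earns payment 45 and plain interior earns 24.
  High-quality: elaborate interior gives 45 − 6 = 39; plain interior gives 24 − 0 = 24. No deviation. ✓
  Low-quality: plain interior gives 24 − 0 = 24; elaborate interior gives 45 − 11 = 34. Would deviate. ✗
Try high-quality → plain interior, low-quality → elaborate interior:
  If types separate, plain interior earns payment 45 and elaborate interior earns 24.
  High-quality: plain interior gives 45 − 0 = 45; elaborate interior gives 24 − 6 = 18. No deviation. ✓
  Low-quality: elaborate interior gives 24 − 11 = 13; plain interior gives 45 − 0 = 45. Would deviate. ✗
Neither assignment is incentive-compatible.

None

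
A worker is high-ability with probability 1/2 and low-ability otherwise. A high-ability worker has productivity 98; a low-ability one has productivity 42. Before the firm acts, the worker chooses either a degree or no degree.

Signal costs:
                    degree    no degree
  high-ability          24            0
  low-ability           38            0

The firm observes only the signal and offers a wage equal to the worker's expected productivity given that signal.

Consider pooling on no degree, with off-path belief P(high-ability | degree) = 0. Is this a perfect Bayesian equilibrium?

On the equilibrium path (no degree) the firm holds the prior 1/2 and pays 1/2·98 + 1/2·42 = 70. Off-path (degree) belief 0 gives 0·98 + 1·42 = 42.
High-ability: no degree gives 70 − 0 = 70; degree gives 42 − 24 = 18. Stays. ✓
Low-ability: no degree gives 70 − 0 = 70; degree gives 42 − 38 = 4. Stays. ✓
Beliefs are Bayes-consistent on-path and both types best-respond.

Yes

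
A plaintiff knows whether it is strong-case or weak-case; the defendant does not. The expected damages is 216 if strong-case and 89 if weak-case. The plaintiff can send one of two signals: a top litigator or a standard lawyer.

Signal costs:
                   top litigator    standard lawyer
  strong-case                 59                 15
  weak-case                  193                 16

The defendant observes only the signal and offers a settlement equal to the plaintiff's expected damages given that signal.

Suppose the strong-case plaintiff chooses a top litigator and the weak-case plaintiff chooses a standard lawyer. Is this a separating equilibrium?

Yes

If types separate, top litigator earns payment 216 and standard lawyer earns 89.
Strong-case: top litigator gives 216 − 59 = 157; standard lawyer gives 89 − 15 = 74. No deviation. ✓
Weak-case: standard lawyer gives 89 − 16 = 73; top litigator gives 216 − 193 = 23. No deviation. ✓
Neither type gains from mimicking the other.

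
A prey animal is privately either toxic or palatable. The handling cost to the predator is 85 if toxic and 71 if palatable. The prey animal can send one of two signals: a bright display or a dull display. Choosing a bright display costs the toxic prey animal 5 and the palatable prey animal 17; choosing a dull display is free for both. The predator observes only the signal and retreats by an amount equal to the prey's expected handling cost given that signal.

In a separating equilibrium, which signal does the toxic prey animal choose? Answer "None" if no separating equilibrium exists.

Try toxic → bright display, palatable → dull display:
  Under separation the predator infers type exactly: bright display → toxic (pays 85), dull display → palatable (pays 71).
  Toxic: bright display gives 85 − 5 = 80; dull display gives 71 − 0 = 71. No deviation. ✓
  Palatable: dull display gives 71 − 0 = 71; bright display gives 85 − 17 = 68. No deviation. ✓
Both hold — the toxic type sends bright display.

bright display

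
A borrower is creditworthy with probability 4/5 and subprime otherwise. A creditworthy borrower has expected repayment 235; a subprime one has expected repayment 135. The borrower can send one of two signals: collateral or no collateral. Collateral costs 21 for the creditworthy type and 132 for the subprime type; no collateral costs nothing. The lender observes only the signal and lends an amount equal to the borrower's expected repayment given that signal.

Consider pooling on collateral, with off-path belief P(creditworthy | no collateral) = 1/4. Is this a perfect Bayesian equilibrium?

No

On the equilibrium path (collateral) the lender holds the prior 4/5 and pays 4/5·235 + 1/5·135 = 215. Off-path (no collateral) belief 1/4 gives 1/4·235 + 3/4·135 = 160.
Creditworthy: collateral gives 215 − 21 = 194; no collateral gives 160 − 0 = 160. Stays. ✓
Subprime: collateral gives 215 − 132 = 83; no collateral gives 160 − 0 = 160. Deviates. ✗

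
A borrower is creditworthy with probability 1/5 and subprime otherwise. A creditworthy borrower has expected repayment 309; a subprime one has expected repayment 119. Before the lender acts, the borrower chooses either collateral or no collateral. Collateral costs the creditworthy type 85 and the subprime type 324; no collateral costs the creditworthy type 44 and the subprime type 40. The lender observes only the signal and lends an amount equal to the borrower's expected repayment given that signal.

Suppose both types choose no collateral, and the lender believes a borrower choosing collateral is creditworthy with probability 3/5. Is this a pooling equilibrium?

No

At the pooled signal (no collateral) the lender holds the prior 1/5 and pays 1/5·309 + 4/5·119 = 157. Off-path (collateral) belief 3/5 gives 3/5·309 + 2/5·119 = 233.
Creditworthy: no collateral gives 157 − 44 = 113; collateral gives 233 − 85 = 148. Deviates. ✗
Subprime: no collateral gives 157 − 40 = 117; collateral gives 233 − 324 = -91. Stays. ✓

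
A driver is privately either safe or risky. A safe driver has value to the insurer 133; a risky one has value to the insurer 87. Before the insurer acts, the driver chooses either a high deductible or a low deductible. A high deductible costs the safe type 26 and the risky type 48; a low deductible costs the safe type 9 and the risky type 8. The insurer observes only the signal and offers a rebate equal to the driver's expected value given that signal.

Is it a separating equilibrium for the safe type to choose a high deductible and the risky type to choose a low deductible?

If types separate, high deductible earns payment 133 and low deductible earns 87.
Safe: high deductible gives 133 − 26 = 107; low deductible gives 87 − 9 = 78. No deviation. ✓
Risky: low deductible gives 87 − 8 = 79; high deductible gives 133 − 48 = 85. Would deviate. ✗

No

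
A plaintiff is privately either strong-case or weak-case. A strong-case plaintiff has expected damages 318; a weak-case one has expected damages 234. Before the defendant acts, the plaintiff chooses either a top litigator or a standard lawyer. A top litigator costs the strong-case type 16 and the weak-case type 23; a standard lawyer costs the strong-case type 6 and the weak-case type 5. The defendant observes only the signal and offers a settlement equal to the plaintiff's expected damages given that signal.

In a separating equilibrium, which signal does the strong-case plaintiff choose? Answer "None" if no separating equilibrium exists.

Try strong-case → top litigator, weak-case → standard lawyer:
  Under separation the defendant infers type exactly: top litigator → strong-case (pays 318), standard lawyer → weak-case (pays 234).
  Strong-case: top litigator gives 318 − 16 = 302; standard lawyer gives 234 − 6 = 228. No deviation. ✓
  Weak-case: standard lawyer gives 234 − 5 = 229; top litigator gives 318 − 23 = 295. Would deviate. ✗
Try strong-case → standard lawyer, weak-case → top litigator:
  Under separation the defendant infers type exactly: standard lawyer → strong-case (pays 318), top litigator → weak-case (pays 234).
  Strong-case: standard lawyer gives 318 − 6 = 312; top litigator gives 234 − 16 = 218. No deviation. ✓
  Weak-case: top litigator gives 234 − 23 = 211; standard lawyer gives 318 − 5 = 313. Would deviate. ✗
Neither assignment is incentive-compatible.

None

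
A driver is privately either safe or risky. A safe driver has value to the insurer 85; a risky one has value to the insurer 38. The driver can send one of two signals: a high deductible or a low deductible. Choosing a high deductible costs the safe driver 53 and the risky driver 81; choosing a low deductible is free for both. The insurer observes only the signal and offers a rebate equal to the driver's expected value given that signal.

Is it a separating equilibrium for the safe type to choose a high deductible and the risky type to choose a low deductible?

Under separation the insurer infers type exactly: high deductible → safe (pays 85), low deductible → risky (pays 38).
Safe: high deductible gives 85 − 53 = 32; low deductible gives 38 − 0 = 38. Would deviate. ✗
Risky: low deductible gives 38 − 0 = 38; high deductible gives 85 − 81 = 4. No deviation. ✓

No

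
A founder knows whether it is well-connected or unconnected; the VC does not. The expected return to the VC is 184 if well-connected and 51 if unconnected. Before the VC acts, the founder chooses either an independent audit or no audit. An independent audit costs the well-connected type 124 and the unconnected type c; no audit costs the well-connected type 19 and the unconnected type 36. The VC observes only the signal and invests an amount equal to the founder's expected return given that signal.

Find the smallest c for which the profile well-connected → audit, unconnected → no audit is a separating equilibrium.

169

Under separation: audit → well-connected (pays 184); no audit → unconnected (pays 51).
Well-connected: 184 − 124 = 60 ≥ 51 − 19 = 32. Holds regardless of c. ✓
Unconnected: 51 − 36 ≥ 184 − c, so c ≥ 184 − 15 = 169.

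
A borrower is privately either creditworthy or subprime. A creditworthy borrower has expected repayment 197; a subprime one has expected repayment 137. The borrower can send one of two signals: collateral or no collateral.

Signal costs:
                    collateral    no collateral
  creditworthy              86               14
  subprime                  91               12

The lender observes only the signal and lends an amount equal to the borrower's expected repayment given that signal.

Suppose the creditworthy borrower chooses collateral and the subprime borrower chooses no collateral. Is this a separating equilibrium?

No

Under separation the lender infers type exactly: collateral → creditworthy (pays 197), no collateral → subprime (pays 137).
Creditworthy: collateral gives 197 − 86 = 111; no collateral gives 137 − 14 = 123. Would deviate. ✗
Subprime: no collateral gives 137 − 12 = 125; collateral gives 197 − 91 = 106. No deviation. ✓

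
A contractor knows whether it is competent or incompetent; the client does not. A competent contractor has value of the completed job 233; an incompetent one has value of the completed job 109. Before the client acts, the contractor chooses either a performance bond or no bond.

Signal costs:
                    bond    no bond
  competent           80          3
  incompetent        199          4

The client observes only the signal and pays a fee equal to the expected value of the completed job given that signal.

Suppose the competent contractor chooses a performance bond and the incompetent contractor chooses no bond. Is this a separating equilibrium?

Yes

If types separate, bond earns payment 233 and no bond earns 109.
Competent: bond gives 233 − 80 = 153; no bond gives 109 − 3 = 106. No deviation. ✓
Incompetent: no bond gives 109 − 4 = 105; bond gives 233 − 199 = 34. No deviation. ✓
Both incentive constraints hold.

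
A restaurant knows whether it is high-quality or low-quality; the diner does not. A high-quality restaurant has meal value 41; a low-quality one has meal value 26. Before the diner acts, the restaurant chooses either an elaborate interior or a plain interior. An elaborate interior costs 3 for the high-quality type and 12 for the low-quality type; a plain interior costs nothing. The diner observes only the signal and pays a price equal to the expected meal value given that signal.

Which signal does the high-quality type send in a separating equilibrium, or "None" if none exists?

None

Try high-quality → elaborate interior, low-quality → plain interior:
  If types separate, elaborate interior earns payment 41 and plain interior earns 26.
  High-quality: elaborate interior gives 41 − 3 = 38; plain interior gives 26 − 0 = 26. No deviation. ✓
  Low-quality: plain interior gives 26 − 0 = 26; elaborate interior gives 41 − 12 = 29. Would deviate. ✗
Try high-quality → plain interior, low-quality → elaborate interior:
  If types separate, plain interior earns payment 41 and elaborate interior earns 26.
  High-quality: plain interior gives 41 − 0 = 41; elaborate interior gives 26 − 3 = 23. No deviation. ✓
  Low-quality: elaborate interior gives 26 − 12 = 14; plain interior gives 41 − 0 = 41. Would deviate. ✗
Neither assignment is incentive-compatible.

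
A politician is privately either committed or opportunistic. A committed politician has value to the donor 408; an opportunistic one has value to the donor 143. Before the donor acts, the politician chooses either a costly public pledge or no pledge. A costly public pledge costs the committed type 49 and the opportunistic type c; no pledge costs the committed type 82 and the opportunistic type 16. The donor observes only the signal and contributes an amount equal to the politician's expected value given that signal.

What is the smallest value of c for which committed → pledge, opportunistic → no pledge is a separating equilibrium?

Under separation: pledge → committed (pays 408); no pledge → opportunistic (pays 143).
Committed: 408 − 49 = 359 ≥ 143 − 82 = 61. Holds regardless of c. ✓
Opportunistic: 143 − 16 ≥ 408 − c, so c ≥ 408 − 127 = 281.

281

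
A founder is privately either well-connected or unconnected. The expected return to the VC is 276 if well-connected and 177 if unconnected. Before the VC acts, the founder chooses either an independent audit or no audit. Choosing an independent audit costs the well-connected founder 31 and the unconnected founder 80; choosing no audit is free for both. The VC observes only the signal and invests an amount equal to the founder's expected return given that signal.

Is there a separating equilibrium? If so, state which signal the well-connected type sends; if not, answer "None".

None

Try well-connected → audit, unconnected → no audit:
  If types separate, audit earns payment 276 and no audit earns 177.
  Well-connected: audit gives 276 − 31 = 245; no audit gives 177 − 0 = 177. No deviation. ✓
  Unconnected: no audit gives 177 − 0 = 177; audit gives 276 − 80 = 196. Would deviate. ✗
Try well-connected → no audit, unconnected → audit:
  If types separate, no audit earns payment 276 and audit earns 177.
  Well-connected: no audit gives 276 − 0 = 276; audit gives 177 − 31 = 146. No deviation. ✓
  Unconnected: audit gives 177 − 80 = 97; no audit gives 276 − 0 = 276. Would deviate. ✗
Neither assignment is incentive-compatible.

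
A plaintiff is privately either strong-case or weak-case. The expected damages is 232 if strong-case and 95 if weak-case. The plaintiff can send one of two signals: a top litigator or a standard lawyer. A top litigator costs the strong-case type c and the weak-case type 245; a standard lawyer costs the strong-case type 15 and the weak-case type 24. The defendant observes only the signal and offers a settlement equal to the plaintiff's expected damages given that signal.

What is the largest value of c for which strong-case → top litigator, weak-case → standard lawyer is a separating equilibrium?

152

Under separation: top litigator → strong-case (pays 232); standard lawyer → weak-case (pays 95).
Weak-case: 95 − 24 = 71 ≥ 232 − 245 = -13. Holds regardless of c. ✓
Strong-case: 232 − c ≥ 95 − 15, so c ≤ 232 − 80 = 152.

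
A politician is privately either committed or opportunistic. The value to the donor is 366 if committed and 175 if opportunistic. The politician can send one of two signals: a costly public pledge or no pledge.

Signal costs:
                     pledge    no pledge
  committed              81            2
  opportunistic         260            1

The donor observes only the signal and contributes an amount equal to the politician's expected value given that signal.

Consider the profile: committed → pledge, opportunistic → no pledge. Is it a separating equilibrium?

Yes

If types separate, pledge earns payment 366 and no pledge earns 175.
Committed: pledge gives 366 − 81 = 285; no pledge gives 175 − 2 = 173. No deviation. ✓
Opportunistic: no pledge gives 175 − 1 = 174; pledge gives 366 − 260 = 106. No deviation. ✓
Both incentive constraints hold.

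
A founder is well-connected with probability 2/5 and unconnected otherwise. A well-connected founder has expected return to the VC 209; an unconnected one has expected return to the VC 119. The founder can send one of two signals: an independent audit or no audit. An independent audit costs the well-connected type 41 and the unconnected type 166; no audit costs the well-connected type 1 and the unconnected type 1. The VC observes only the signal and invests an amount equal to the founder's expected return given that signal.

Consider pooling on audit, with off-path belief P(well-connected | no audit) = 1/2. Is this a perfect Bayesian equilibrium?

No

At the pooled signal (audit) the VC holds the prior 2/5 and pays 2/5·209 + 3/5·119 = 155. Off-path (no audit) belief 1/2 gives 1/2·209 + 1/2·119 = 164.
Well-connected: audit gives 155 − 41 = 114; no audit gives 164 − 1 = 163. Deviates. ✗
Unconnected: audit gives 155 − 166 = -11; no audit gives 164 − 1 = 163. Deviates. ✗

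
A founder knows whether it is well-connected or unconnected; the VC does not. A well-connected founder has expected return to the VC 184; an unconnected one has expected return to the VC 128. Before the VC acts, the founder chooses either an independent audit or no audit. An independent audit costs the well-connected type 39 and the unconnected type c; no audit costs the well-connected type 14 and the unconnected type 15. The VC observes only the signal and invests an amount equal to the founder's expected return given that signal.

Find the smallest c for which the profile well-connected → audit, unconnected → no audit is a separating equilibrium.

71

Under separation: audit → well-connected (pays 184); no audit → unconnected (pays 128).
Well-connected: 184 − 39 = 145 ≥ 128 − 14 = 114. Holds regardless of c. ✓
Unconnected: 128 − 15 ≥ 184 − c, so c ≥ 184 − 113 = 71.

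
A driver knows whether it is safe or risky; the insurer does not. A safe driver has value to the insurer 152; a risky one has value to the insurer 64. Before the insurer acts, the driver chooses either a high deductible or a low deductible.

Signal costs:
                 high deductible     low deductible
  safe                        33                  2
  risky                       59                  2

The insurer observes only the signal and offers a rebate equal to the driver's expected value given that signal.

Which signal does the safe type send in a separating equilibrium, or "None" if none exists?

None

Try safe → high deductible, risky → low deductible:
  Under separation the insurer infers type exactly: high deductible → safe (pays 152), low deductible → risky (pays 64).
  Safe: high deductible gives 152 − 33 = 119; low deductible gives 64 − 2 = 62. No deviation. ✓
  Risky: low deductible gives 64 − 2 = 62; high deductible gives 152 − 59 = 93. Would deviate. ✗
Try safe → low deductible, risky → high deductible:
  Under separation the insurer infers type exactly: low deductible → safe (pays 152), high deductible → risky (pays 64).
  Safe: low deductible gives 152 − 2 = 150; high deductible gives 64 − 33 = 31. No deviation. ✓
  Risky: high deductible gives 64 − 59 = 5; low deductible gives 152 − 2 = 150. Would deviate. ✗
Neither assignment is incentive-compatible.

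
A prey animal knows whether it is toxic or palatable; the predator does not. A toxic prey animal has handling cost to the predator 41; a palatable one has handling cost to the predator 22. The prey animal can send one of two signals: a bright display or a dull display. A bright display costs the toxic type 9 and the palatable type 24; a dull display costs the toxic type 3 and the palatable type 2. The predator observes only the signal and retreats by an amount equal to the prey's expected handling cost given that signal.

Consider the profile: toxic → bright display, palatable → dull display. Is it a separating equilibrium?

Yes

If types separate, bright display earns payment 41 and dull display earns 22.
Toxic: bright display gives 41 − 9 = 32; dull display gives 22 − 3 = 19. No deviation. ✓
Palatable: dull display gives 22 − 2 = 20; bright display gives 41 − 24 = 17. No deviation. ✓
Neither type gains from mimicking the other.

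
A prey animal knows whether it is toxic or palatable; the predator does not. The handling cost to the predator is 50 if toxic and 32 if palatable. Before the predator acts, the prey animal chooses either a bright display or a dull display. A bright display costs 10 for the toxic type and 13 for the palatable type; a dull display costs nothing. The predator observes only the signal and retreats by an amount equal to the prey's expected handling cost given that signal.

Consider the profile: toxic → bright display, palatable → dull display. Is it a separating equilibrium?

If types separate, bright display earns payment 50 and dull display earns 32.
Toxic: bright display gives 50 − 10 = 40; dull display gives 32 − 0 = 32. No deviation. ✓
Palatable: dull display gives 32 − 0 = 32; bright display gives 50 − 13 = 37. Would deviate. ✗

No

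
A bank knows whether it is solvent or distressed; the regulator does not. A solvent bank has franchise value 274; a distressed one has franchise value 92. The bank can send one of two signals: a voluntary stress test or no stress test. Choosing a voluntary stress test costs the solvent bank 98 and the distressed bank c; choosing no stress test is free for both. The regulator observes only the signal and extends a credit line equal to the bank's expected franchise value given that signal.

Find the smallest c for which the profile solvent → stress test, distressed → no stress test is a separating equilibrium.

182

Under separation: stress test → solvent (pays 274); no stress test → distressed (pays 92).
Solvent: 274 − 98 = 176 ≥ 92 − 0 = 92. Holds regardless of c. ✓
Distressed: 92 − 0 ≥ 274 − c, so c ≥ 274 − 92 = 182.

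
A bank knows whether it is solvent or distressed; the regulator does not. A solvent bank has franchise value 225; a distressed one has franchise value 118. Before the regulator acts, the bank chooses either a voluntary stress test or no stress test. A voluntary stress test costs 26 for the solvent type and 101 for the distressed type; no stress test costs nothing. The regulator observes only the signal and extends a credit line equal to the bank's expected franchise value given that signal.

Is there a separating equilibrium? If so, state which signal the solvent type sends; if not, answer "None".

None

Try solvent → stress test, distressed → no stress test:
  If types separate, stress test earns payment 225 and no stress test earns 118.
  Solvent: stress test gives 225 − 26 = 199; no stress test gives 118 − 0 = 118. No deviation. ✓
  Distressed: no stress test gives 118 − 0 = 118; stress test gives 225 − 101 = 124. Would deviate. ✗
Try solvent → no stress test, distressed → stress test:
  If types separate, no stress test earns payment 225 and stress test earns 118.
  Solvent: no stress test gives 225 − 0 = 225; stress test gives 118 − 26 = 92. No deviation. ✓
  Distressed: stress test gives 118 − 101 = 17; no stress test gives 225 − 0 = 225. Would deviate. ✗
Neither assignment is incentive-compatible.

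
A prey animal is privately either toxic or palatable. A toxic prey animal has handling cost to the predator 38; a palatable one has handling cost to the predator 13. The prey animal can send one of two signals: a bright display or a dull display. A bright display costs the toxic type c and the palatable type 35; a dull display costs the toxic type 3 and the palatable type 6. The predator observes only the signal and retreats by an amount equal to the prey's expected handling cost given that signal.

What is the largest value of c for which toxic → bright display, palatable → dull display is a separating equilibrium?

28

Under separation: bright display → toxic (pays 38); dull display → palatable (pays 13).
Palatable: 13 − 6 = 7 ≥ 38 − 35 = 3. Holds regardless of c. ✓
Toxic: 38 − c ≥ 13 − 3, so c ≤ 38 − 10 = 28.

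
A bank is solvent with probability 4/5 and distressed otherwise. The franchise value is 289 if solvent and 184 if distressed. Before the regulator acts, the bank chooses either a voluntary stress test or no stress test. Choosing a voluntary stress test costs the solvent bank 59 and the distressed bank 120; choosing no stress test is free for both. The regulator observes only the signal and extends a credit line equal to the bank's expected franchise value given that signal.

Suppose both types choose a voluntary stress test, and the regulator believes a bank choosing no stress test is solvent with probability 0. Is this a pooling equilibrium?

No

At the pooled signal (stress test) the regulator holds the prior 4/5 and pays 4/5·289 + 1/5·184 = 268. Off-path (no stress test) belief 0 gives 0·289 + 1·184 = 184.
Solvent: stress test gives 268 − 59 = 209; no stress test gives 184 − 0 = 184. Stays. ✓
Distressed: stress test gives 268 − 120 = 148; no stress test gives 184 − 0 = 184. Deviates. ✗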